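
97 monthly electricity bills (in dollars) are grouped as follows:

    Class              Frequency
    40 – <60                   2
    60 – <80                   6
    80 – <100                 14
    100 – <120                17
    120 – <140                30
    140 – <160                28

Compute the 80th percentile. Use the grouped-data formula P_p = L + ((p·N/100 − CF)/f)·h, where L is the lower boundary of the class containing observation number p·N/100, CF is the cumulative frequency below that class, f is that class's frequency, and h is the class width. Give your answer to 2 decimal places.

N = 97; target position k = 80/100 · 97 = 77.6.
Cumulative frequencies: 2, 8, 22, 39, 69, 97.
Observation 77.6 falls in the class 140 – <160.
L = 140, CF = 69, f = 28, h = 20.
P80 = 140 + ((77.6 − 69)/28)·20 = 140 + 6.14286 = 146.143.

146.14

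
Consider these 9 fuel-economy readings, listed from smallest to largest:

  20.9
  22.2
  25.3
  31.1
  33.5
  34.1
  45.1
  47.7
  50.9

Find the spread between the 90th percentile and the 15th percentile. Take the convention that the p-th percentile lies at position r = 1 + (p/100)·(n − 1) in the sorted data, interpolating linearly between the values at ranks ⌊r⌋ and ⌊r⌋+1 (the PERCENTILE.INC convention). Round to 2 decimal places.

25.52

n = 9.
P15: r = 2.2; ranks 2–3 are 22.2, 25.3; interpolating gives 22.82.
P90: r = 8.2; ranks 8–9 are 47.7, 50.9; interpolating gives 48.34.
Difference: 48.34 − 22.82 = 25.52.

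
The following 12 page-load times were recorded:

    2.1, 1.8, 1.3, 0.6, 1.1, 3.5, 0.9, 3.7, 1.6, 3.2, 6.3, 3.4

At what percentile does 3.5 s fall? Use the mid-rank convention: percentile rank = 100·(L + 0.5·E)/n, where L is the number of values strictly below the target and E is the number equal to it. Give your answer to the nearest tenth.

Sorted: 0.6, 0.9, 1.1, 1.3, 1.6, 1.8, 2.1, 3.2, 3.4, 3.5, 3.7, 6.3.
Count below 3.5: L = 9; count equal: E = 1; n = 12.
Percentile rank = 100·(9 + 0.5·1)/12 = 100·9.5/12 = 79.17.

79.2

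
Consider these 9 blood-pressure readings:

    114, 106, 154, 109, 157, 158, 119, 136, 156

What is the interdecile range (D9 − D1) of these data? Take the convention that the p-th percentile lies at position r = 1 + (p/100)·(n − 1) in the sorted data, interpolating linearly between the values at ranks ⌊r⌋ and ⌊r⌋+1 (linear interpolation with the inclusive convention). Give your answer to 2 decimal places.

48.80

Sorted: 106, 109, 114, 119, 136, 154, 156, 157, 158.
n = 9.
P10: r = 1.8; ranks 1–2 are 106, 109; interpolating gives 108.4.
P90: r = 8.2; ranks 8–9 are 157, 158; interpolating gives 157.2.
Difference: 157.2 − 108.4 = 48.8.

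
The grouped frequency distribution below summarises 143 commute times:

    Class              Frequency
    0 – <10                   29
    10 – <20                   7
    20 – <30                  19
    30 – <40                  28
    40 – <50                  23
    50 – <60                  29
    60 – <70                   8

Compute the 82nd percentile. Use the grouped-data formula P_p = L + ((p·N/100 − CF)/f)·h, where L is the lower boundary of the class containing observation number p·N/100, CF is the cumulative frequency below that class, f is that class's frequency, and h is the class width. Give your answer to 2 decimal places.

53.88

N = 143; target position k = 82/100 · 143 = 117.26.
Cumulative frequencies: 29, 36, 55, 83, 106, 135, 143.
Observation 117.26 falls in the class 50 – <60.
L = 50, CF = 106, f = 29, h = 10.
P82 = 50 + ((117.26 − 106)/29)·10 = 50 + 3.88276 = 53.8828.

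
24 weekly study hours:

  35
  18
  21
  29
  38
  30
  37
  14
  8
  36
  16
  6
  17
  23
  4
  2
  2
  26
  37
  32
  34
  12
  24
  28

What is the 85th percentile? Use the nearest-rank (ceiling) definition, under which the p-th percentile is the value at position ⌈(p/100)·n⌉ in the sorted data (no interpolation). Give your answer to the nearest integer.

Sorted: 2, 2, 4, 6, 8, 12, 14, 16, 17, 18, 21, 23, 24, 26, 28, 29, 30, 32, 34, 35, 36, 37, 37, 38.
n = 24.
Position = ⌈85/100 · 24⌉ = ⌈20.4⌉ = 21.
The value at rank 21 is 36.

36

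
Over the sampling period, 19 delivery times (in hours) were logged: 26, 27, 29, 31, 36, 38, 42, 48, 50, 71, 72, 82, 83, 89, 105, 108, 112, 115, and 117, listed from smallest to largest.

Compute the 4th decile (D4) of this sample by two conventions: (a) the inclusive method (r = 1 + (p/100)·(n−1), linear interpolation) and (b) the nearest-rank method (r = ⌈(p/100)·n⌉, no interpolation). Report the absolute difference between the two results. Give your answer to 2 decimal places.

n = 19.
(a) r = 8.2; between ranks 8 (48) and 9 (50): 48.4.
(b) the nearest-rank method: rank 8 → 48.
|48.4 − 48| = 0.4.

0.40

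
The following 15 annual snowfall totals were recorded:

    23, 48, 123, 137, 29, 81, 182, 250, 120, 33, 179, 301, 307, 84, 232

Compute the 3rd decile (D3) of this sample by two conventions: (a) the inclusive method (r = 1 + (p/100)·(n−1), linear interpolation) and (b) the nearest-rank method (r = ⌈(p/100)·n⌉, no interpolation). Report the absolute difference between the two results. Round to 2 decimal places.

0.60

Sorted: 23, 29, 33, 48, 81, 84, 120, 123, 137, 179, 182, 232, 250, 301, 307.
n = 15.
(a) r = 5.2; between ranks 5 (81) and 6 (84): 81.6.
(b) the nearest-rank method: rank 5 → 81.
|81.6 − 81| = 0.6.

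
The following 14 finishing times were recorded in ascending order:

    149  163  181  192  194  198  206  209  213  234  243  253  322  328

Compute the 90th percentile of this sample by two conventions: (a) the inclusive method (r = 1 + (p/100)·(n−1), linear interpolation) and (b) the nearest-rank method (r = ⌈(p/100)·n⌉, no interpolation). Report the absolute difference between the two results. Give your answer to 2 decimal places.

n = 14.
(a) r = 12.7; between ranks 12 (253) and 13 (322): 301.3.
(b) the nearest-rank method: rank 13 → 322.
|301.3 − 322| = 20.7.

20.70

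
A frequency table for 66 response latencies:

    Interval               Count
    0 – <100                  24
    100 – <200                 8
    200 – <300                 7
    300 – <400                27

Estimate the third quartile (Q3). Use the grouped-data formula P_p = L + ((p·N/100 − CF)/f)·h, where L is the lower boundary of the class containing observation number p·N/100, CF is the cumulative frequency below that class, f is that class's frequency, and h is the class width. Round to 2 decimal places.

338.89

N = 66; target position k = 75/100 · 66 = 49.5.
Cumulative frequencies: 24, 32, 39, 66.
Observation 49.5 falls in the class 300 – <400.
L = 300, CF = 39, f = 27, h = 100.
P75 = 300 + ((49.5 − 39)/27)·100 = 300 + 38.8889 = 338.889.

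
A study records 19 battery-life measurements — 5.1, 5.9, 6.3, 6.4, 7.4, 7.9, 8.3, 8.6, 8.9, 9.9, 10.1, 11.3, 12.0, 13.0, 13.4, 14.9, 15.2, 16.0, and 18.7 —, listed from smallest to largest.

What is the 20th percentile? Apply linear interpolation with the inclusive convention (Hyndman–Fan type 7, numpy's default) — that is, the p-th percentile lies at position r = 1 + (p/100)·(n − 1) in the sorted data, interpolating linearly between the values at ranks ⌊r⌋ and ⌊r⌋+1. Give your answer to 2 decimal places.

n = 19.
r = 1 + (20/100)·(19 − 1) = 1 + 3.6 = 4.6.
Rank 4 is 6.4 and rank 5 is 7.4.
Interpolate: 6.4 + 0.6·(7.4 − 6.4) = 6.4 + 0.6·1 = 7.

7.00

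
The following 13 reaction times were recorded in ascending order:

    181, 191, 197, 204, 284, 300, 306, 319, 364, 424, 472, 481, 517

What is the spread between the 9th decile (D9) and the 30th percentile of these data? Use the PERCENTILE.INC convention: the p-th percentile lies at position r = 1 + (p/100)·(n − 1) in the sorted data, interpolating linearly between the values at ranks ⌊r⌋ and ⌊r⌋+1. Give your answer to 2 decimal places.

227.20

n = 13.
P30: r = 4.6; ranks 4–5 are 204, 284; interpolating gives 252.
P90: r = 11.8; ranks 11–12 are 472, 481; interpolating gives 479.2.
Difference: 479.2 − 252 = 227.2.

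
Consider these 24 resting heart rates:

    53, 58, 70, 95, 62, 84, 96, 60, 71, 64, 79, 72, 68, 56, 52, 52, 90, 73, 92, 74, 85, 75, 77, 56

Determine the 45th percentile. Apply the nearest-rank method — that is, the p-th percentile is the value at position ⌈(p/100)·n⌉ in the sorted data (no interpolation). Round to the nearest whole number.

70

Sorted: 52, 52, 53, 56, 56, 58, 60, 62, 64, 68, 70, 71, 72, 73, 74, 75, 77, 79, 84, 85, 90, 92, 95, 96.
n = 24.
Position = ⌈45/100 · 24⌉ = ⌈10.8⌉ = 11.
The value at rank 11 is 70.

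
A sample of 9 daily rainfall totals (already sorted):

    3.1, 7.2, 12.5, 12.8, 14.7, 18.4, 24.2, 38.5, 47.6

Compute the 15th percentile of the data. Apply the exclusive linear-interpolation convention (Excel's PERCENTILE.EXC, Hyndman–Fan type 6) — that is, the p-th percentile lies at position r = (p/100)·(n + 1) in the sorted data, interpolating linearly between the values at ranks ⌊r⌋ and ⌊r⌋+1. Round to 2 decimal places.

5.15

n = 9.
r = (15/100)·(9 + 1) = 1.5.
Rank 1 is 3.1 and rank 2 is 7.2.
Interpolate: 3.1 + 0.5·(7.2 − 3.1) = 3.1 + 0.5·4.1 = 5.15.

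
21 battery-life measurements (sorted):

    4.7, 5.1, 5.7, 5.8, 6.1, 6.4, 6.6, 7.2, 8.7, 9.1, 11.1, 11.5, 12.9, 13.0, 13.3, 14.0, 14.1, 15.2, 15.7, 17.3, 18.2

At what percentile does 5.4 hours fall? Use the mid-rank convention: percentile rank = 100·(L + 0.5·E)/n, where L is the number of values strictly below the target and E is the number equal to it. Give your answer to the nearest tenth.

Count below 5.4: L = 2; count equal: E = 0; n = 21.
Percentile rank = 100·(2 + 0.5·0)/21 = 100·2/21 = 9.524.

9.5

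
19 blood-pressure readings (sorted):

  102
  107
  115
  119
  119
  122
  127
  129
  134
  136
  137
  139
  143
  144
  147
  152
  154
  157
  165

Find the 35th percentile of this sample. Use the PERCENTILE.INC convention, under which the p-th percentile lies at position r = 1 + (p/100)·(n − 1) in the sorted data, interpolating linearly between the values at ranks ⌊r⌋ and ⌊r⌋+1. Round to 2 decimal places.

n = 19.
r = 1 + (35/100)·(19 − 1) = 1 + 6.3 = 7.3.
Rank 7 is 127 and rank 8 is 129.
Interpolate: 127 + 0.3·(129 − 127) = 127 + 0.3·2 = 127.6.

127.60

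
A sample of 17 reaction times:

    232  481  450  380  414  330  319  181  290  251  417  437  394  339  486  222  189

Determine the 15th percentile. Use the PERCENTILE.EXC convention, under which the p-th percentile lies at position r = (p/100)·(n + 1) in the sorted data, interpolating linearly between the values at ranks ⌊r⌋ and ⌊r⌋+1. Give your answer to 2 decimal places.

212.10

Sorted: 181, 189, 222, 232, 251, 290, 319, 330, 339, 380, 394, 414, 417, 437, 450, 481, 486.
n = 17.
r = (15/100)·(17 + 1) = 2.7.
Rank 2 is 189 and rank 3 is 222.
Interpolate: 189 + 0.7·(222 − 189) = 189 + 0.7·33 = 212.1.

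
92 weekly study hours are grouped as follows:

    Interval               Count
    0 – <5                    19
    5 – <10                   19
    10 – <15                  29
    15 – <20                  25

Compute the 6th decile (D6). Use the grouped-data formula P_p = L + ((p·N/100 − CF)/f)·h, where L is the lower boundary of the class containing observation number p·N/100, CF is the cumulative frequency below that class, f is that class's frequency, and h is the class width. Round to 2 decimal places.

12.97

N = 92; target position k = 60/100 · 92 = 55.2.
Cumulative frequencies: 19, 38, 67, 92.
Observation 55.2 falls in the class 10 – <15.
L = 10, CF = 38, f = 29, h = 5.
P60 = 10 + ((55.2 − 38)/29)·5 = 10 + 2.96552 = 12.9655.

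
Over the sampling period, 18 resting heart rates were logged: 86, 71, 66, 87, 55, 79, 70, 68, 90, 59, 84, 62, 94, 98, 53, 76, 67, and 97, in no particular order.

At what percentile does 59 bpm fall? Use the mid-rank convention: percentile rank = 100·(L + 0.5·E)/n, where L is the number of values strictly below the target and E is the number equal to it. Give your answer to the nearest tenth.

Sorted: 53, 55, 59, 62, 66, 67, 68, 70, 71, 76, 79, 84, 86, 87, 90, 94, 97, 98.
Count below 59: L = 2; count equal: E = 1; n = 18.
Percentile rank = 100·(2 + 0.5·1)/18 = 100·2.5/18 = 13.89.

13.9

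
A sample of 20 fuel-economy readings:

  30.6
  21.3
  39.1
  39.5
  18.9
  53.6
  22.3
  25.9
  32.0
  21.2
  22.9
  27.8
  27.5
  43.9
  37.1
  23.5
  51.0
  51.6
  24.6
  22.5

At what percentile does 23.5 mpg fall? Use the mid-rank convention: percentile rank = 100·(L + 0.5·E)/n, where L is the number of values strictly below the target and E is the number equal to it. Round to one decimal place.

32.5

Sorted: 18.9, 21.2, 21.3, 22.3, 22.5, 22.9, 23.5, 24.6, 25.9, 27.5, 27.8, 30.6, 32.0, 37.1, 39.1, 39.5, 43.9, 51.0, 51.6, 53.6.
Count below 23.5: L = 6; count equal: E = 1; n = 20.
Percentile rank = 100·(6 + 0.5·1)/20 = 100·6.5/20 = 32.5.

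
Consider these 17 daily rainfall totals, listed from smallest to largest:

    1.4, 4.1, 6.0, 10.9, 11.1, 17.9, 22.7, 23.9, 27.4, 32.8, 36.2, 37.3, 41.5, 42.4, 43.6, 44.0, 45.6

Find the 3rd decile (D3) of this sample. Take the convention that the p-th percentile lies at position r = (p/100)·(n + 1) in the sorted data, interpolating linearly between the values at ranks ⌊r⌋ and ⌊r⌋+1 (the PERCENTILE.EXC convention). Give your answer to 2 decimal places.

n = 17.
r = (30/100)·(17 + 1) = 5.4.
Rank 5 is 11.1 and rank 6 is 17.9.
Interpolate: 11.1 + 0.4·(17.9 − 11.1) = 11.1 + 0.4·6.8 = 13.82.

13.82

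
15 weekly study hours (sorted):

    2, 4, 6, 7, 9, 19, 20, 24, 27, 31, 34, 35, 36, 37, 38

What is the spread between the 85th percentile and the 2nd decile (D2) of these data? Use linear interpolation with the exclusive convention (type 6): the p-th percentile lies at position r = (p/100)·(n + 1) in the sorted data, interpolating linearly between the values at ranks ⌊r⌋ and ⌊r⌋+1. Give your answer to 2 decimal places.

n = 15.
P20: r = 3.2; ranks 3–4 are 6, 7; interpolating gives 6.2.
P85: r = 13.6; ranks 13–14 are 36, 37; interpolating gives 36.6.
Difference: 36.6 − 6.2 = 30.4.

30.40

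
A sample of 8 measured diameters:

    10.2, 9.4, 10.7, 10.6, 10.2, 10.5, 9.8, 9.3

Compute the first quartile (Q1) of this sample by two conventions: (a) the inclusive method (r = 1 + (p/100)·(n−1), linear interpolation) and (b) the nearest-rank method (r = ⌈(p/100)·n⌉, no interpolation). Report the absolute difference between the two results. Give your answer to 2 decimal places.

0.30

Sorted: 9.3, 9.4, 9.8, 10.2, 10.2, 10.5, 10.6, 10.7.
n = 8.
(a) r = 2.75; between ranks 2 (9.4) and 3 (9.8): 9.7.
(b) the nearest-rank method: rank 2 → 9.4.
|9.7 − 9.4| = 0.3.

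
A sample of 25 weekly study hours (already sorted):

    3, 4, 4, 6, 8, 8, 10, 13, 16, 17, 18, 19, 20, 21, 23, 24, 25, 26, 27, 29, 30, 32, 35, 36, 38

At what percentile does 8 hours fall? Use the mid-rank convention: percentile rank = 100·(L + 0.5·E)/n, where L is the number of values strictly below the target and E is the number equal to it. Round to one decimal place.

Count below 8: L = 4; count equal: E = 2; n = 25.
Percentile rank = 100·(4 + 0.5·2)/25 = 100·5/25 = 20.

20.0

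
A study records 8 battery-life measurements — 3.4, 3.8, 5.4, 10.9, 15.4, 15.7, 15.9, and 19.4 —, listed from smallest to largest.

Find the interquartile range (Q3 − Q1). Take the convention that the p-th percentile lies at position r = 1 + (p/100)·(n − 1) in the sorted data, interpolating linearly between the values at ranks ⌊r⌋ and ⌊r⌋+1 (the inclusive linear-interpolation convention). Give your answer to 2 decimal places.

10.75

n = 8.
P25: r = 2.75; ranks 2–3 are 3.8, 5.4; interpolating gives 5.
P75: r = 6.25; ranks 6–7 are 15.7, 15.9; interpolating gives 15.75.
Difference: 15.75 − 5 = 10.75.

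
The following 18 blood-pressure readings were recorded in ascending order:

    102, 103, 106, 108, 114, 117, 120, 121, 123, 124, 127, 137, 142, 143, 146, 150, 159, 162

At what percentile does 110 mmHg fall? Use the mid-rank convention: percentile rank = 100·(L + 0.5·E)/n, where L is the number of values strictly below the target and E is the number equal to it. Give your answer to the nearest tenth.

22.2

Count below 110: L = 4; count equal: E = 0; n = 18.
Percentile rank = 100·(4 + 0.5·0)/18 = 100·4/18 = 22.22.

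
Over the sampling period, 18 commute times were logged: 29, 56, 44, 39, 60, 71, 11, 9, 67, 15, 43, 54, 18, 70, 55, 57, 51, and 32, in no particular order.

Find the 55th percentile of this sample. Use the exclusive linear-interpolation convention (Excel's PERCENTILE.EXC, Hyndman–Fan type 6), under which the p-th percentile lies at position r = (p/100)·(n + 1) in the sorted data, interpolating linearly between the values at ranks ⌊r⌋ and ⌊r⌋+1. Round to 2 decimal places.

Sorted: 9, 11, 15, 18, 29, 32, 39, 43, 44, 51, 54, 55, 56, 57, 60, 67, 70, 71.
n = 18.
r = (55/100)·(18 + 1) = 10.45.
Rank 10 is 51 and rank 11 is 54.
Interpolate: 51 + 0.45·(54 − 51) = 51 + 0.45·3 = 52.35.

52.35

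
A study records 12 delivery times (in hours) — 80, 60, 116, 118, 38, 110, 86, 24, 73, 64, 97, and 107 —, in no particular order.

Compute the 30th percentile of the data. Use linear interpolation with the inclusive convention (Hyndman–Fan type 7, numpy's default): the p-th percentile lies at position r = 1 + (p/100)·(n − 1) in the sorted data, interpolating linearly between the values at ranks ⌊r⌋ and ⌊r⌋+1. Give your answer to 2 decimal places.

66.70

Sorted: 24, 38, 60, 64, 73, 80, 86, 97, 107, 110, 116, 118.
n = 12.
r = 1 + (30/100)·(12 − 1) = 1 + 3.3 = 4.3.
Rank 4 is 64 and rank 5 is 73.
Interpolate: 64 + 0.3·(73 − 64) = 64 + 0.3·9 = 66.7.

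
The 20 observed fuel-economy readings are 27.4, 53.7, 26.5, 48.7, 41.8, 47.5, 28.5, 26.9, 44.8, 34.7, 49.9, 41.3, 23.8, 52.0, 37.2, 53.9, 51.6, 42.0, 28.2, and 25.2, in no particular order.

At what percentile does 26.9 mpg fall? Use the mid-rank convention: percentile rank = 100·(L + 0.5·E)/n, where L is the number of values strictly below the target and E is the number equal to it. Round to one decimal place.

Sorted: 23.8, 25.2, 26.5, 26.9, 27.4, 28.2, 28.5, 34.7, 37.2, 41.3, 41.8, 42.0, 44.8, 47.5, 48.7, 49.9, 51.6, 52.0, 53.7, 53.9.
Count below 26.9: L = 3; count equal: E = 1; n = 20.
Percentile rank = 100·(3 + 0.5·1)/20 = 100·3.5/20 = 17.5.

17.5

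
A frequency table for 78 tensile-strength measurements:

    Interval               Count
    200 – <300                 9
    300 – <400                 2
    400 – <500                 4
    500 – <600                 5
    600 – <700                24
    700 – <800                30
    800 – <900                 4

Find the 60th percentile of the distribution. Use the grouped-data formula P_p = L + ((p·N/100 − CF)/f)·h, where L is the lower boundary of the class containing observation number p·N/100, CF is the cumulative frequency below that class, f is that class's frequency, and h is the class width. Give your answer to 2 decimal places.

709.33

N = 78; target position k = 60/100 · 78 = 46.8.
Cumulative frequencies: 9, 11, 15, 20, 44, 74, 78.
Observation 46.8 falls in the class 700 – <800.
L = 700, CF = 44, f = 30, h = 100.
P60 = 700 + ((46.8 − 44)/30)·100 = 700 + 9.33333 = 709.333.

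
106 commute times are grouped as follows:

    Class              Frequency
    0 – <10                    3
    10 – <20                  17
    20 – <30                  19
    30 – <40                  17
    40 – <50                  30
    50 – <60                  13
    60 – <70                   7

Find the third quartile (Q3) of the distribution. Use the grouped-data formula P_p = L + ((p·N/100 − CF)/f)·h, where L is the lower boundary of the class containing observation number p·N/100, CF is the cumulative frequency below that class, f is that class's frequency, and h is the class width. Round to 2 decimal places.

47.83

N = 106; target position k = 75/100 · 106 = 79.5.
Cumulative frequencies: 3, 20, 39, 56, 86, 99, 106.
Observation 79.5 falls in the class 40 – <50.
L = 40, CF = 56, f = 30, h = 10.
P75 = 40 + ((79.5 − 56)/30)·10 = 40 + 7.83333 = 47.8333.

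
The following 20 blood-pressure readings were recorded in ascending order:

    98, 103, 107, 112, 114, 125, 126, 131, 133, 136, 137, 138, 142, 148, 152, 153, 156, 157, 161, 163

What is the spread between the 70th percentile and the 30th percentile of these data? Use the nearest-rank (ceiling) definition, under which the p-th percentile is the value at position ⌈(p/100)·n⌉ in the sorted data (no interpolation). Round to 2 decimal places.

23.00

n = 20.
P30: rank ⌈30/100·20⌉ = 6 → 125.
P70: rank ⌈70/100·20⌉ = 14 → 148.
Difference: 148 − 125 = 23.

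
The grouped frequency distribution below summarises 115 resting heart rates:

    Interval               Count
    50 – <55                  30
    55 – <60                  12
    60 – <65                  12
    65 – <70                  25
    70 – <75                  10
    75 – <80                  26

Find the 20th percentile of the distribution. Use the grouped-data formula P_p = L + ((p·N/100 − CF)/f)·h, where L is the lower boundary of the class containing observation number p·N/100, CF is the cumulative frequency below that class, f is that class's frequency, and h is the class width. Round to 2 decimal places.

53.83

N = 115; target position k = 20/100 · 115 = 23.
Cumulative frequencies: 30, 42, 54, 79, 89, 115.
Observation 23 falls in the class 50 – <55.
L = 50, CF = 0, f = 30, h = 5.
P20 = 50 + ((23 − 0)/30)·5 = 50 + 3.83333 = 53.8333.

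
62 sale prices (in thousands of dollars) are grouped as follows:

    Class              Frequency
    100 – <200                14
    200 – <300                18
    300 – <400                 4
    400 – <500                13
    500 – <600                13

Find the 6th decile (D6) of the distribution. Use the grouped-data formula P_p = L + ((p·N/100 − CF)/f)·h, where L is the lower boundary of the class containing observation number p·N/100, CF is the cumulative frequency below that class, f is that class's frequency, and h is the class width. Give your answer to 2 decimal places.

409.23

N = 62; target position k = 60/100 · 62 = 37.2.
Cumulative frequencies: 14, 32, 36, 49, 62.
Observation 37.2 falls in the class 400 – <500.
L = 400, CF = 36, f = 13, h = 100.
P60 = 400 + ((37.2 − 36)/13)·100 = 400 + 9.23077 = 409.231.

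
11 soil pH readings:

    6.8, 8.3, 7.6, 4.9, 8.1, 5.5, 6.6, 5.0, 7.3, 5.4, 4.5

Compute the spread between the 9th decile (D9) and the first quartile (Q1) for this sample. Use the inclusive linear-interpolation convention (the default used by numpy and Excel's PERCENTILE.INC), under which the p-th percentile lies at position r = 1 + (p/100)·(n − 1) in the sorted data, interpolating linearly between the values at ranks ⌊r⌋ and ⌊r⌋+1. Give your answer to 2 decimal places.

Sorted: 4.5, 4.9, 5.0, 5.4, 5.5, 6.6, 6.8, 7.3, 7.6, 8.1, 8.3.
n = 11.
P25: r = 3.5; ranks 3–4 are 5.0, 5.4; interpolating gives 5.2.
P90: r = 10 (integer) → 8.1.
Difference: 8.1 − 5.2 = 2.9.

2.90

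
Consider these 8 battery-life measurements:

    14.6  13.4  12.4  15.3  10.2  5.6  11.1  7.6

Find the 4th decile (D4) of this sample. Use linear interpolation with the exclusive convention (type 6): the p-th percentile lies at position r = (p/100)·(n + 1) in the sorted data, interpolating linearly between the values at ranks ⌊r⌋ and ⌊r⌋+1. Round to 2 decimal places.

10.74

Sorted: 5.6, 7.6, 10.2, 11.1, 12.4, 13.4, 14.6, 15.3.
n = 8.
r = (40/100)·(8 + 1) = 3.6.
Rank 3 is 10.2 and rank 4 is 11.1.
Interpolate: 10.2 + 0.6·(11.1 − 10.2) = 10.2 + 0.6·0.9 = 10.74.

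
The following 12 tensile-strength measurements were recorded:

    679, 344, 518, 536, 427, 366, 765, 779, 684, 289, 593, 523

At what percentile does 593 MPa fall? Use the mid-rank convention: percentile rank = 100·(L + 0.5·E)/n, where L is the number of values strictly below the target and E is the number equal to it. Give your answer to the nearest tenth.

62.5

Sorted: 289, 344, 366, 427, 518, 523, 536, 593, 679, 684, 765, 779.
Count below 593: L = 7; count equal: E = 1; n = 12.
Percentile rank = 100·(7 + 0.5·1)/12 = 100·7.5/12 = 62.5.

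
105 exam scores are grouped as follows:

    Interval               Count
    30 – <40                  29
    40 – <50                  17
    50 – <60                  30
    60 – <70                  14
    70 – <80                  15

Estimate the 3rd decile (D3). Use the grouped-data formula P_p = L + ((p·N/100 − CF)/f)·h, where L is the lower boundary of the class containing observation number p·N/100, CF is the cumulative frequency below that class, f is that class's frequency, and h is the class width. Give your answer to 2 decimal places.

N = 105; target position k = 30/100 · 105 = 31.5.
Cumulative frequencies: 29, 46, 76, 90, 105.
Observation 31.5 falls in the class 40 – <50.
L = 40, CF = 29, f = 17, h = 10.
P30 = 40 + ((31.5 − 29)/17)·10 = 40 + 1.47059 = 41.4706.

41.47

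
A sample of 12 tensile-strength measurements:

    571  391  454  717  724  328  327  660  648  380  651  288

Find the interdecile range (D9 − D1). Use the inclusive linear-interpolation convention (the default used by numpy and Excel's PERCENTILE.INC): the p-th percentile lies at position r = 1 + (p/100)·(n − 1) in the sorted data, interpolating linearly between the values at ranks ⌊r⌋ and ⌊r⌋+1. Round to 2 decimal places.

384.20

Sorted: 288, 327, 328, 380, 391, 454, 571, 648, 651, 660, 717, 724.
n = 12.
P10: r = 2.1; ranks 2–3 are 327, 328; interpolating gives 327.1.
P90: r = 10.9; ranks 10–11 are 660, 717; interpolating gives 711.3.
Difference: 711.3 − 327.1 = 384.2.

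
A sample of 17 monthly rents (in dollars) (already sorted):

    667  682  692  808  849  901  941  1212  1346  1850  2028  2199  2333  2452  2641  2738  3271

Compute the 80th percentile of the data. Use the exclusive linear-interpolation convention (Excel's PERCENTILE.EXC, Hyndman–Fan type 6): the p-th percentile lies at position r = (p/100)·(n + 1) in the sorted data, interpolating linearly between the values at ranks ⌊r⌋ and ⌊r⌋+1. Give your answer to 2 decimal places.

n = 17.
r = (80/100)·(17 + 1) = 14.4.
Rank 14 is 2452 and rank 15 is 2641.
Interpolate: 2452 + 0.4·(2641 − 2452) = 2452 + 0.4·189 = 2527.6.

2527.60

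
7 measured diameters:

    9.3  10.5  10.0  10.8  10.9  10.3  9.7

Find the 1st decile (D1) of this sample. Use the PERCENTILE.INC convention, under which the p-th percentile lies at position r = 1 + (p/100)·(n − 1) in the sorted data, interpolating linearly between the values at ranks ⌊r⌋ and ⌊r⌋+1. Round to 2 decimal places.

Sorted: 9.3, 9.7, 10.0, 10.3, 10.5, 10.8, 10.9.
n = 7.
r = 1 + (10/100)·(7 − 1) = 1 + 0.6 = 1.6.
Rank 1 is 9.3 and rank 2 is 9.7.
Interpolate: 9.3 + 0.6·(9.7 − 9.3) = 9.3 + 0.6·0.4 = 9.54.

9.54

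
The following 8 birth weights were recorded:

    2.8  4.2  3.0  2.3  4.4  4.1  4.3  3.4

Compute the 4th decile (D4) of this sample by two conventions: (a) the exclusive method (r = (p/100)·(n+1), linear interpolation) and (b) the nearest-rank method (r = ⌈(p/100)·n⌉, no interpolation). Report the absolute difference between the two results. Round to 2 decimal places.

Sorted: 2.3, 2.8, 3.0, 3.4, 4.1, 4.2, 4.3, 4.4.
n = 8.
(a) r = 3.6; between ranks 3 (3.0) and 4 (3.4): 3.24.
(b) the nearest-rank method: rank 4 → 3.4.
|3.24 − 3.4| = 0.16.

0.16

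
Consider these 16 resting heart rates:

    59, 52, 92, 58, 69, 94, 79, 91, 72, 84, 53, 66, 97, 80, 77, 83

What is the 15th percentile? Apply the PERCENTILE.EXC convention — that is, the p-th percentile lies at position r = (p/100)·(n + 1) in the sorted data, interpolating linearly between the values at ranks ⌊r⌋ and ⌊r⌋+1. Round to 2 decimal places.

Sorted: 52, 53, 58, 59, 66, 69, 72, 77, 79, 80, 83, 84, 91, 92, 94, 97.
n = 16.
r = (15/100)·(16 + 1) = 2.55.
Rank 2 is 53 and rank 3 is 58.
Interpolate: 53 + 0.55·(58 − 53) = 53 + 0.55·5 = 55.75.

55.75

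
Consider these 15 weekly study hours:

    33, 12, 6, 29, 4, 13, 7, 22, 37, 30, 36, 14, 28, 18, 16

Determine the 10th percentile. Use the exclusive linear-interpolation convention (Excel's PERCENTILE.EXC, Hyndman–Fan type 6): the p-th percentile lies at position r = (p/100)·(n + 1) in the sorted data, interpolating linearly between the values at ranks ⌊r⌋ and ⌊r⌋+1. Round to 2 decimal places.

5.20

Sorted: 4, 6, 7, 12, 13, 14, 16, 18, 22, 28, 29, 30, 33, 36, 37.
n = 15.
r = (10/100)·(15 + 1) = 1.6.
Rank 1 is 4 and rank 2 is 6.
Interpolate: 4 + 0.6·(6 − 4) = 4 + 0.6·2 = 5.2.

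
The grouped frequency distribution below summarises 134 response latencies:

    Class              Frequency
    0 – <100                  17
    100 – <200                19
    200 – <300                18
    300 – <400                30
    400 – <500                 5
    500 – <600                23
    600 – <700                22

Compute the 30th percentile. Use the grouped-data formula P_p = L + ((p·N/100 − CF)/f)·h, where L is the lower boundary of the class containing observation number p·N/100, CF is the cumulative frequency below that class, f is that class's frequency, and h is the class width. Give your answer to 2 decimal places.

223.33

N = 134; target position k = 30/100 · 134 = 40.2.
Cumulative frequencies: 17, 36, 54, 84, 89, 112, 134.
Observation 40.2 falls in the class 200 – <300.
L = 200, CF = 36, f = 18, h = 100.
P30 = 200 + ((40.2 − 36)/18)·100 = 200 + 23.3333 = 223.333.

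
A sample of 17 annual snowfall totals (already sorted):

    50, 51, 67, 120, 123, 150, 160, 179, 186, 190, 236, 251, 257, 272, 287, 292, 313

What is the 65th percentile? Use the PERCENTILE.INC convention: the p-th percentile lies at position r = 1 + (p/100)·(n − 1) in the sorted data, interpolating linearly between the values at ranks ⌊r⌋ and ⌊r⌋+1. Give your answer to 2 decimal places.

n = 17.
r = 1 + (65/100)·(17 − 1) = 1 + 10.4 = 11.4.
Rank 11 is 236 and rank 12 is 251.
Interpolate: 236 + 0.4·(251 − 236) = 236 + 0.4·15 = 242.

242.00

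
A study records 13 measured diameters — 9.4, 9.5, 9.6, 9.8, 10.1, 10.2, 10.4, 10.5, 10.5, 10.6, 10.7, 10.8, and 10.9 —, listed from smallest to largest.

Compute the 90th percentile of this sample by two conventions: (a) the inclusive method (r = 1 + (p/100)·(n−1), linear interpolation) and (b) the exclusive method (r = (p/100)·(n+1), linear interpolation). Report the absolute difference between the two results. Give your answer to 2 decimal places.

0.08

n = 13.
(a) r = 11.8; between ranks 11 (10.7) and 12 (10.8): 10.78.
(b) r = 12.6; between ranks 12 (10.8) and 13 (10.9): 10.86.
|10.78 − 10.86| = 0.08.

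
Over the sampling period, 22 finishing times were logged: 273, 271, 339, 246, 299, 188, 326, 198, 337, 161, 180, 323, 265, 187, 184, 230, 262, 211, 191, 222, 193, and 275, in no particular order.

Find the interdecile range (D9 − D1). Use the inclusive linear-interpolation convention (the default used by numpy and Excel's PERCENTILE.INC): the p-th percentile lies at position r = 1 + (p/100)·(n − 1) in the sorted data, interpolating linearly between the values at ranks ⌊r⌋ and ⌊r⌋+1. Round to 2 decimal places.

Sorted: 161, 180, 184, 187, 188, 191, 193, 198, 211, 222, 230, 246, 262, 265, 271, 273, 275, 299, 323, 326, 337, 339.
n = 22.
P10: r = 3.1; ranks 3–4 are 184, 187; interpolating gives 184.3.
P90: r = 19.9; ranks 19–20 are 323, 326; interpolating gives 325.7.
Difference: 325.7 − 184.3 = 141.4.

141.40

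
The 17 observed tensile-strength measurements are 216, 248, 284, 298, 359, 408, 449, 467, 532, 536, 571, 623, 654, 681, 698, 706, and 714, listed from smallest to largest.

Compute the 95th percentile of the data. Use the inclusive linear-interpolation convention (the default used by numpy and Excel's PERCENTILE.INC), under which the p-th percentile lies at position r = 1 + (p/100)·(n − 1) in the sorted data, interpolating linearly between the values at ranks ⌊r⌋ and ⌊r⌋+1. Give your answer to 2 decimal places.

n = 17.
r = 1 + (95/100)·(17 − 1) = 1 + 15.2 = 16.2.
Rank 16 is 706 and rank 17 is 714.
Interpolate: 706 + 0.2·(714 − 706) = 706 + 0.2·8 = 707.6.

707.60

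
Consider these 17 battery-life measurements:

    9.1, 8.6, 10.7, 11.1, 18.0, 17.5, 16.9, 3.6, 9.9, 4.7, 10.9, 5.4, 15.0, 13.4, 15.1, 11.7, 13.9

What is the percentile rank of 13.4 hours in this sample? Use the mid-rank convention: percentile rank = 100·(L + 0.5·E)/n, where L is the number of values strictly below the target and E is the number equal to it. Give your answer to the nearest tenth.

61.8

Sorted: 3.6, 4.7, 5.4, 8.6, 9.1, 9.9, 10.7, 10.9, 11.1, 11.7, 13.4, 13.9, 15.0, 15.1, 16.9, 17.5, 18.0.
Count below 13.4: L = 10; count equal: E = 1; n = 17.
Percentile rank = 100·(10 + 0.5·1)/17 = 100·10.5/17 = 61.76.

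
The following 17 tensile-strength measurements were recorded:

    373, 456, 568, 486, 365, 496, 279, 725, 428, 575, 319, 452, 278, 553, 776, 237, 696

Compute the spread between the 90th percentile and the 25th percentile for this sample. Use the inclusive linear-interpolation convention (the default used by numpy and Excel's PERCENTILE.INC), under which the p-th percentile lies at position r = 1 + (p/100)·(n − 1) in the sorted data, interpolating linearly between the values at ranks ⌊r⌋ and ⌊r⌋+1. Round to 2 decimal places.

342.60

Sorted: 237, 278, 279, 319, 365, 373, 428, 452, 456, 486, 496, 553, 568, 575, 696, 725, 776.
n = 17.
P25: r = 5 (integer) → 365.
P90: r = 15.4; ranks 15–16 are 696, 725; interpolating gives 707.6.
Difference: 707.6 − 365 = 342.6.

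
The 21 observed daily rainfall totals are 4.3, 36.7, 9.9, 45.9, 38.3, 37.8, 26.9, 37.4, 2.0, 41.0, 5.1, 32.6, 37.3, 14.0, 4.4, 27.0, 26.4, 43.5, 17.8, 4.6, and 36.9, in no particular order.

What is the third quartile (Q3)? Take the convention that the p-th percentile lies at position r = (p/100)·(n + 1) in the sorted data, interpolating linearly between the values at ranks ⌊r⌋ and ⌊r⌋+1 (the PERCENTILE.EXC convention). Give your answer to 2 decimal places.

Sorted: 2.0, 4.3, 4.4, 4.6, 5.1, 9.9, 14.0, 17.8, 26.4, 26.9, 27.0, 32.6, 36.7, 36.9, 37.3, 37.4, 37.8, 38.3, 41.0, 43.5, 45.9.
n = 21.
r = (75/100)·(21 + 1) = 16.5.
Rank 16 is 37.4 and rank 17 is 37.8.
Interpolate: 37.4 + 0.5·(37.8 − 37.4) = 37.4 + 0.5·0.4 = 37.6.

37.60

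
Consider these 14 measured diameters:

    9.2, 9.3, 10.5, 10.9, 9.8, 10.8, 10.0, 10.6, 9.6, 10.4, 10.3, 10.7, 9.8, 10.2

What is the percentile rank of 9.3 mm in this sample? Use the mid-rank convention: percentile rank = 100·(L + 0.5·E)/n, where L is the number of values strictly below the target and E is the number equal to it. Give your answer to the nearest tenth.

Sorted: 9.2, 9.3, 9.6, 9.8, 9.8, 10.0, 10.2, 10.3, 10.4, 10.5, 10.6, 10.7, 10.8, 10.9.
Count below 9.3: L = 1; count equal: E = 1; n = 14.
Percentile rank = 100·(1 + 0.5·1)/14 = 100·1.5/14 = 10.71.

10.7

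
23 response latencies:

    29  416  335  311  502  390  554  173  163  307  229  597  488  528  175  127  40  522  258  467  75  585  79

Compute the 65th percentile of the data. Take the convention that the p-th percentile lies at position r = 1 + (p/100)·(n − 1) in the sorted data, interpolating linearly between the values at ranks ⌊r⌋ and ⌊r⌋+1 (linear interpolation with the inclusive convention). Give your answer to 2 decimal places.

Sorted: 29, 40, 75, 79, 127, 163, 173, 175, 229, 258, 307, 311, 335, 390, 416, 467, 488, 502, 522, 528, 554, 585, 597.
n = 23.
r = 1 + (65/100)·(23 − 1) = 1 + 14.3 = 15.3.
Rank 15 is 416 and rank 16 is 467.
Interpolate: 416 + 0.3·(467 − 416) = 416 + 0.3·51 = 431.3.

431.30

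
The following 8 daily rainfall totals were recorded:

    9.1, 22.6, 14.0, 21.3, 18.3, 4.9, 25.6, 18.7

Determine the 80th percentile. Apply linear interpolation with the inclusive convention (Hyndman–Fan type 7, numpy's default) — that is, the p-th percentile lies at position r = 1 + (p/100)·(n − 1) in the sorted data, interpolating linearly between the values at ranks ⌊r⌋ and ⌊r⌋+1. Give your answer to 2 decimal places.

22.08

Sorted: 4.9, 9.1, 14.0, 18.3, 18.7, 21.3, 22.6, 25.6.
n = 8.
r = 1 + (80/100)·(8 − 1) = 1 + 5.6 = 6.6.
Rank 6 is 21.3 and rank 7 is 22.6.
Interpolate: 21.3 + 0.6·(22.6 − 21.3) = 21.3 + 0.6·1.3 = 22.08.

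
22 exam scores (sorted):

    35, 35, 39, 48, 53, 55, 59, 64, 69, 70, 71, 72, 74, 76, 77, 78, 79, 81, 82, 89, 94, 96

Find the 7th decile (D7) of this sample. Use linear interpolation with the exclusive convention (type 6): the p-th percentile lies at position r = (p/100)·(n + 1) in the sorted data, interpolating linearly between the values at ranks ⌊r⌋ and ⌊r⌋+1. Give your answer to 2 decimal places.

n = 22.
r = (70/100)·(22 + 1) = 16.1.
Rank 16 is 78 and rank 17 is 79.
Interpolate: 78 + 0.1·(79 − 78) = 78 + 0.1·1 = 78.1.

78.10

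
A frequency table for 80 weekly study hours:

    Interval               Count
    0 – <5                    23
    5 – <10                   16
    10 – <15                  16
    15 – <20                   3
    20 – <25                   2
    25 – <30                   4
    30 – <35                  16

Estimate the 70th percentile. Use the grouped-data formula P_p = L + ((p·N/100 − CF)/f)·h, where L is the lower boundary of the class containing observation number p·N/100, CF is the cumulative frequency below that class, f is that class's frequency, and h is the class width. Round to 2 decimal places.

16.67

N = 80; target position k = 70/100 · 80 = 56.
Cumulative frequencies: 23, 39, 55, 58, 60, 64, 80.
Observation 56 falls in the class 15 – <20.
L = 15, CF = 55, f = 3, h = 5.
P70 = 15 + ((56 − 55)/3)·5 = 15 + 1.66667 = 16.6667.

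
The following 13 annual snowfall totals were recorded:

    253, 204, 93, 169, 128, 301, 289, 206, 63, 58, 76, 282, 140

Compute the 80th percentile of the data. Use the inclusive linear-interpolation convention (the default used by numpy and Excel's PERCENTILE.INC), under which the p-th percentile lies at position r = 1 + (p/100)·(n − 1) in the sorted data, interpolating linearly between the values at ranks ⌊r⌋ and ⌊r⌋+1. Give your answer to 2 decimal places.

Sorted: 58, 63, 76, 93, 128, 140, 169, 204, 206, 253, 282, 289, 301.
n = 13.
r = 1 + (80/100)·(13 − 1) = 1 + 9.6 = 10.6.
Rank 10 is 253 and rank 11 is 282.
Interpolate: 253 + 0.6·(282 − 253) = 253 + 0.6·29 = 270.4.

270.40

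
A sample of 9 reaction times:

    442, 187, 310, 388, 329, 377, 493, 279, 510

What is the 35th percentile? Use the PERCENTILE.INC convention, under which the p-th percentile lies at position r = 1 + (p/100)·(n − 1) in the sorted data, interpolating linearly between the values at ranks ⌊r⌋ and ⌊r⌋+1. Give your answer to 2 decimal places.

325.20

Sorted: 187, 279, 310, 329, 377, 388, 442, 493, 510.
n = 9.
r = 1 + (35/100)·(9 − 1) = 1 + 2.8 = 3.8.
Rank 3 is 310 and rank 4 is 329.
Interpolate: 310 + 0.8·(329 − 310) = 310 + 0.8·19 = 325.2.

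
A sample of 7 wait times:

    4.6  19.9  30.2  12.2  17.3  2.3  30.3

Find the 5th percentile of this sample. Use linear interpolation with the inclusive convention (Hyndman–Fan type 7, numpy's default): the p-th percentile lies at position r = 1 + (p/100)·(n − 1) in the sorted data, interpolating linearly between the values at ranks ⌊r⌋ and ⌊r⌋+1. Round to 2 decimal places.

2.99

Sorted: 2.3, 4.6, 12.2, 17.3, 19.9, 30.2, 30.3.
n = 7.
r = 1 + (5/100)·(7 − 1) = 1 + 0.3 = 1.3.
Rank 1 is 2.3 and rank 2 is 4.6.
Interpolate: 2.3 + 0.3·(4.6 − 2.3) = 2.3 + 0.3·2.3 = 2.99.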